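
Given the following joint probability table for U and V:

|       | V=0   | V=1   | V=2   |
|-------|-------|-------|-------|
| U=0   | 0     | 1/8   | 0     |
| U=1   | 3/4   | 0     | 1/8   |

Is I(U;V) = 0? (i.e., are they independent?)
Marginal P(U) (row sums):
  P(U=0) = 0 + 1/8 + 0 = 1/8
  P(U=1) = 3/4 + 0 + 1/8 = 7/8
Marginal P(V) (column sums):
  P(V=0) = 0 + 3/4 = 3/4
  P(V=1) = 1/8 + 0 = 1/8
  P(V=2) = 0 + 1/8 = 1/8

U and V are independent iff P(U=i,V=j) = P(U=i)·P(V=j) for every cell.
  P(U=0)·P(V=0) = 1/8 × 3/4 = 3/32, but P(U=0,V=0) = 0 ✗

No, U and V are not independent. Quantitatively, I(U;V) > 0:

H(U) = -[(1/8)·log₂(1/8) + (7/8)·log₂(7/8)]
  = 0.3750 + 0.1686
  = 0.5436 bits
H(V) = -[(3/4)·log₂(3/4) + (1/8)·log₂(1/8) + (1/8)·log₂(1/8)]
  = 0.3113 + 0.3750 + 0.3750
  = 1.0613 bits
H(U,V) = -[(1/8)·log₂(1/8) + (3/4)·log₂(3/4) + (1/8)·log₂(1/8)]
  = 0.3750 + 0.3113 + 0.3750
  = 1.0613 bits
I(U;V) = H(U) + H(V) - H(U,V) = 0.5436 + 1.0613 - 1.0613 = 0.5436 bits > 0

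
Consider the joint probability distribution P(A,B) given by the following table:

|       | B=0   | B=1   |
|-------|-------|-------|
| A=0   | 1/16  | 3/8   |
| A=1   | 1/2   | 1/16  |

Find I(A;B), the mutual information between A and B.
Marginal P(A) (row sums):
  P(A=0) = 1/16 + 3/8 = 7/16
  P(A=1) = 1/2 + 1/16 = 9/16
Marginal P(B) (column sums):
  P(B=0) = 1/16 + 1/2 = 9/16
  P(B=1) = 3/8 + 1/16 = 7/16

H(A) = -[(7/16)·log₂(7/16) + (9/16)·log₂(9/16)]
  = 0.5218 + 0.4669
  = 0.9887 bits
H(B) = -[(9/16)·log₂(9/16) + (7/16)·log₂(7/16)]
  = 0.4669 + 0.5218
  = 0.9887 bits
H(A,B) = -[(1/16)·log₂(1/16) + (3/8)·log₂(3/8) + (1/2)·log₂(1/2) + (1/16)·log₂(1/16)]
  = 0.2500 + 0.5306 + 0.5000 + 0.2500
  = 1.5306 bits

I(A;B) = H(A) + H(B) - H(A,B)
  = 0.9887 + 0.9887 - 1.5306
  = 0.4468 bits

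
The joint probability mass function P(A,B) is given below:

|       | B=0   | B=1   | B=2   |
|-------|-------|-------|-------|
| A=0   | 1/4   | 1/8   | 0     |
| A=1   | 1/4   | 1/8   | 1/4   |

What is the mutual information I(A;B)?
Marginal P(A) (row sums):
  P(A=0) = 1/4 + 1/8 + 0 = 3/8
  P(A=1) = 1/4 + 1/8 + 1/4 = 5/8
Marginal P(B) (column sums):
  P(B=0) = 1/4 + 1/4 = 1/2
  P(B=1) = 1/8 + 1/8 = 1/4
  P(B=2) = 0 + 1/4 = 1/4

H(A) = -[(3/8)·log₂(3/8) + (5/8)·log₂(5/8)]
  = 0.5306 + 0.4238
  = 0.9544 bits
H(B) = -[(1/2)·log₂(1/2) + (1/4)·log₂(1/4) + (1/4)·log₂(1/4)]
  = 0.5000 + 0.5000 + 0.5000
  = 1.5000 bits
H(A,B) = -[(1/4)·log₂(1/4) + (1/8)·log₂(1/8) + (1/4)·log₂(1/4) + (1/8)·log₂(1/8) + (1/4)·log₂(1/4)]
  = 0.5000 + 0.3750 + 0.5000 + 0.3750 + 0.5000
  = 2.2500 bits

I(A;B) = H(A) + H(B) - H(A,B)
  = 0.9544 + 1.5000 - 2.2500
  = 0.2044 bits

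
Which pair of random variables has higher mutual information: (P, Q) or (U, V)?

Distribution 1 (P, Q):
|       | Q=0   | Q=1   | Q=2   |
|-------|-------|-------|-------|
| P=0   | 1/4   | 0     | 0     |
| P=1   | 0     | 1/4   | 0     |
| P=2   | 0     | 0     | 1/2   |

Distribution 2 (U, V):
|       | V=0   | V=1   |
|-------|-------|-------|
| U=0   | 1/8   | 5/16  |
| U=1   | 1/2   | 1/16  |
Distribution 1 (P, Q):
Marginal P(P) (row sums):
  P(P=0) = 1/4 + 0 + 0 = 1/4
  P(P=1) = 0 + 1/4 + 0 = 1/4
  P(P=2) = 0 + 0 + 1/2 = 1/2
Marginal P(Q) (column sums):
  P(Q=0) = 1/4 + 0 + 0 = 1/4
  P(Q=1) = 0 + 1/4 + 0 = 1/4
  P(Q=2) = 0 + 0 + 1/2 = 1/2

H(P) = -[(1/4)·log₂(1/4) + (1/4)·log₂(1/4) + (1/2)·log₂(1/2)]
  = 0.5000 + 0.5000 + 0.5000
  = 1.5000 bits
H(Q) = -[(1/4)·log₂(1/4) + (1/4)·log₂(1/4) + (1/2)·log₂(1/2)]
  = 0.5000 + 0.5000 + 0.5000
  = 1.5000 bits
H(P,Q) = -[(1/4)·log₂(1/4) + (1/4)·log₂(1/4) + (1/2)·log₂(1/2)]
  = 0.5000 + 0.5000 + 0.5000
  = 1.5000 bits

I(P;Q) = H(P) + H(Q) - H(P,Q)
  = 1.5000 + 1.5000 - 1.5000
  = 1.5000 bits

Distribution 2 (U, V):
Marginal P(U) (row sums):
  P(U=0) = 1/8 + 5/16 = 7/16
  P(U=1) = 1/2 + 1/16 = 9/16
Marginal P(V) (column sums):
  P(V=0) = 1/8 + 1/2 = 5/8
  P(V=1) = 5/16 + 1/16 = 3/8

H(U) = -[(7/16)·log₂(7/16) + (9/16)·log₂(9/16)]
  = 0.5218 + 0.4669
  = 0.9887 bits
H(V) = -[(5/8)·log₂(5/8) + (3/8)·log₂(3/8)]
  = 0.4238 + 0.5306
  = 0.9544 bits
H(U,V) = -[(1/8)·log₂(1/8) + (5/16)·log₂(5/16) + (1/2)·log₂(1/2) + (1/16)·log₂(1/16)]
  = 0.3750 + 0.5244 + 0.5000 + 0.2500
  = 1.6494 bits

I(U;V) = H(U) + H(V) - H(U,V)
  = 0.9887 + 0.9544 - 1.6494
  = 0.2937 bits

I(P;Q) = 1.5000 bits > I(U;V) = 0.2937 bits, so (P, Q) has the higher mutual information (stronger dependence).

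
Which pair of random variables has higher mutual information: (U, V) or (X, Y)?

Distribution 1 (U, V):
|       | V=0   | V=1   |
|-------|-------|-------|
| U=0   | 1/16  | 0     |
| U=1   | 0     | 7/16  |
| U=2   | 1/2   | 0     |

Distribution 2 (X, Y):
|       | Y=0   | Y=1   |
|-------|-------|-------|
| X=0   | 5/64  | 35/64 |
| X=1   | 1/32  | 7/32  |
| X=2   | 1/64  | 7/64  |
Distribution 1 (U, V):
Marginal P(U) (row sums):
  P(U=0) = 1/16 + 0 = 1/16
  P(U=1) = 0 + 7/16 = 7/16
  P(U=2) = 1/2 + 0 = 1/2
Marginal P(V) (column sums):
  P(V=0) = 1/16 + 0 + 1/2 = 9/16
  P(V=1) = 0 + 7/16 + 0 = 7/16

H(U) = -[(1/16)·log₂(1/16) + (7/16)·log₂(7/16) + (1/2)·log₂(1/2)]
  = 0.2500 + 0.5218 + 0.5000
  = 1.2718 bits
H(V) = -[(9/16)·log₂(9/16) + (7/16)·log₂(7/16)]
  = 0.4669 + 0.5218
  = 0.9887 bits
H(U,V) = -[(1/16)·log₂(1/16) + (7/16)·log₂(7/16) + (1/2)·log₂(1/2)]
  = 0.2500 + 0.5218 + 0.5000
  = 1.2718 bits

I(U;V) = H(U) + H(V) - H(U,V)
  = 1.2718 + 0.9887 - 1.2718
  = 0.9887 bits

Distribution 2 (X, Y):
Marginal P(X) (row sums):
  P(X=0) = 5/64 + 35/64 = 5/8
  P(X=1) = 1/32 + 7/32 = 1/4
  P(X=2) = 1/64 + 7/64 = 1/8
Marginal P(Y) (column sums):
  P(Y=0) = 5/64 + 1/32 + 1/64 = 1/8
  P(Y=1) = 35/64 + 7/32 + 7/64 = 7/8

H(X) = -[(5/8)·log₂(5/8) + (1/4)·log₂(1/4) + (1/8)·log₂(1/8)]
  = 0.4238 + 0.5000 + 0.3750
  = 1.2988 bits
H(Y) = -[(1/8)·log₂(1/8) + (7/8)·log₂(7/8)]
  = 0.3750 + 0.1686
  = 0.5436 bits
H(X,Y) = -[(5/64)·log₂(5/64) + (35/64)·log₂(35/64) + (1/32)·log₂(1/32) + (7/32)·log₂(7/32) + (1/64)·log₂(1/64) + (7/64)·log₂(7/64)]
  = 0.2873 + 0.4762 + 0.1563 + 0.4796 + 0.0938 + 0.3492
  = 1.8424 bits

I(X;Y) = H(X) + H(Y) - H(X,Y)
  = 1.2988 + 0.5436 - 1.8424
  = 0.0000 bits

I(U;V) = 0.9887 bits > I(X;Y) = 0.0000 bits, so (U, V) has the higher mutual information (stronger dependence).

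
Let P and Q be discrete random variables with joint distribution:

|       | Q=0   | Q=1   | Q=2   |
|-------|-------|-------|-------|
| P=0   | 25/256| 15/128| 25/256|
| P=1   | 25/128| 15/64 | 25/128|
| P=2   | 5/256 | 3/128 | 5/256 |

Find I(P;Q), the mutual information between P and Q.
Marginal P(P) (row sums):
  P(P=0) = 25/256 + 15/128 + 25/256 = 5/16
  P(P=1) = 25/128 + 15/64 + 25/128 = 5/8
  P(P=2) = 5/256 + 3/128 + 5/256 = 1/16
Marginal P(Q) (column sums):
  P(Q=0) = 25/256 + 25/128 + 5/256 = 5/16
  P(Q=1) = 15/128 + 15/64 + 3/128 = 3/8
  P(Q=2) = 25/256 + 25/128 + 5/256 = 5/16

H(P) = -[(5/16)·log₂(5/16) + (5/8)·log₂(5/8) + (1/16)·log₂(1/16)]
  = 0.5244 + 0.4238 + 0.2500
  = 1.1982 bits
H(Q) = -[(5/16)·log₂(5/16) + (3/8)·log₂(3/8) + (5/16)·log₂(5/16)]
  = 0.5244 + 0.5306 + 0.5244
  = 1.5794 bits
H(P,Q) = -[(25/256)·log₂(25/256) + (15/128)·log₂(15/128) + (25/256)·log₂(25/256) + (25/128)·log₂(25/128) + (15/64)·log₂(15/64) + (25/128)·log₂(25/128) + (5/256)·log₂(5/256) + (3/128)·log₂(3/128) + (5/256)·log₂(5/256)]
  = 0.3277 + 0.3625 + 0.3277 + 0.4602 + 0.4906 + 0.4602 + 0.1109 + 0.1269 + 0.1109
  = 2.7776 bits

I(P;Q) = H(P) + H(Q) - H(P,Q)
  = 1.1982 + 1.5794 - 2.7776
  = 0.0000 bits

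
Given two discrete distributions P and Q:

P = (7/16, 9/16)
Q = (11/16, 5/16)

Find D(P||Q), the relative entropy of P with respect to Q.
D(P||Q) = Σ P(i) log₂(P(i)/Q(i))
  i=0: (7/16) × log₂((7/16)/(11/16)) = (7/16) × log₂(7/11) = -0.2853
  i=1: (9/16) × log₂((9/16)/(5/16)) = (9/16) × log₂(9/5) = 0.4770
D(P||Q) = -0.2853 + 0.4770
  = 0.1917 bits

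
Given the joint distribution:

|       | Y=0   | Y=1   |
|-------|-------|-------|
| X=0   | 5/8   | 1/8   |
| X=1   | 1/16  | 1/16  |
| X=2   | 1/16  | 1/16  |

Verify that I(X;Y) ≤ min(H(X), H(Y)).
Marginal P(X) (row sums):
  P(X=0) = 5/8 + 1/8 = 3/4
  P(X=1) = 1/16 + 1/16 = 1/8
  P(X=2) = 1/16 + 1/16 = 1/8
Marginal P(Y) (column sums):
  P(Y=0) = 5/8 + 1/16 + 1/16 = 3/4
  P(Y=1) = 1/8 + 1/16 + 1/16 = 1/4

H(X) = -[(3/4)·log₂(3/4) + (1/8)·log₂(1/8) + (1/8)·log₂(1/8)]
  = 0.3113 + 0.3750 + 0.3750
  = 1.0613 bits
H(Y) = -[(3/4)·log₂(3/4) + (1/4)·log₂(1/4)]
  = 0.3113 + 0.5000
  = 0.8113 bits
H(X,Y) = -[(5/8)·log₂(5/8) + (1/8)·log₂(1/8) + (1/16)·log₂(1/16) + (1/16)·log₂(1/16) + (1/16)·log₂(1/16) + (1/16)·log₂(1/16)]
  = 0.4238 + 0.3750 + 0.2500 + 0.2500 + 0.2500 + 0.2500
  = 1.7988 bits

I(X;Y) = H(X) + H(Y) - H(X,Y)
  = 1.0613 + 0.8113 - 1.7988
  = 0.0738 bits

min(H(X), H(Y)) = min(1.0613, 0.8113) = 0.8113 bits
Since 0.0738 ≤ 0.8113, the bound is satisfied ✓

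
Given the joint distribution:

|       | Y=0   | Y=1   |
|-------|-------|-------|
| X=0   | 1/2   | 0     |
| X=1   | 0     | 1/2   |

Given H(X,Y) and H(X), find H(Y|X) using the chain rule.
From the chain rule: H(X,Y) = H(X) + H(Y|X)
Therefore: H(Y|X) = H(X,Y) - H(X)

H(X,Y) = -[(1/2)·log₂(1/2) + (1/2)·log₂(1/2)]
  = 0.5000 + 0.5000
  = 1.0000 bits
Marginal P(X) (row sums):
  P(X=0) = 1/2 + 0 = 1/2
  P(X=1) = 0 + 1/2 = 1/2
H(X) = -[(1/2)·log₂(1/2) + (1/2)·log₂(1/2)]
  = 0.5000 + 0.5000
  = 1.0000 bits

H(Y|X) = 1.0000 - 1.0000 = 0.0000 bits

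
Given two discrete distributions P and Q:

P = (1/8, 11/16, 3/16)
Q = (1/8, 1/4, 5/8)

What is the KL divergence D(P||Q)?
D(P||Q) = Σ P(i) log₂(P(i)/Q(i))
  i=0: (1/8) × log₂((1/8)/(1/8)) = (1/8) × log₂(1) = 0.0000
  i=1: (11/16) × log₂((11/16)/(1/4)) = (11/16) × log₂(11/4) = 1.0034
  i=2: (3/16) × log₂((3/16)/(5/8)) = (3/16) × log₂(3/10) = -0.3257
D(P||Q) = 0.0000 + 1.0034 - 0.3257
  = 0.6777 bits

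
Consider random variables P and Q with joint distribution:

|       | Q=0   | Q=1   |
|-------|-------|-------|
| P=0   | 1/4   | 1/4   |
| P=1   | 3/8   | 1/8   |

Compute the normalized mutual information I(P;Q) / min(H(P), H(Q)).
Marginal P(P) (row sums):
  P(P=0) = 1/4 + 1/4 = 1/2
  P(P=1) = 3/8 + 1/8 = 1/2
Marginal P(Q) (column sums):
  P(Q=0) = 1/4 + 3/8 = 5/8
  P(Q=1) = 1/4 + 1/8 = 3/8

H(P) = -[(1/2)·log₂(1/2) + (1/2)·log₂(1/2)]
  = 0.5000 + 0.5000
  = 1.0000 bits
H(Q) = -[(5/8)·log₂(5/8) + (3/8)·log₂(3/8)]
  = 0.4238 + 0.5306
  = 0.9544 bits
H(P,Q) = -[(1/4)·log₂(1/4) + (1/4)·log₂(1/4) + (3/8)·log₂(3/8) + (1/8)·log₂(1/8)]
  = 0.5000 + 0.5000 + 0.5306 + 0.3750
  = 1.9056 bits

I(P;Q) = H(P) + H(Q) - H(P,Q)
  = 1.0000 + 0.9544 - 1.9056
  = 0.0488 bits

min(H(P), H(Q)) = min(1.0000, 0.9544) = 0.9544 bits
Normalized MI = 0.0488 / 0.9544 = 0.0511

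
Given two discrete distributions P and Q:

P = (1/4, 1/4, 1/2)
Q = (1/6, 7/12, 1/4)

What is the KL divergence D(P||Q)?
D(P||Q) = Σ P(i) log₂(P(i)/Q(i))
  i=0: (1/4) × log₂((1/4)/(1/6)) = (1/4) × log₂(3/2) = 0.1462
  i=1: (1/4) × log₂((1/4)/(7/12)) = (1/4) × log₂(3/7) = -0.3056
  i=2: (1/2) × log₂((1/2)/(1/4)) = (1/2) × log₂(2) = 0.5000
D(P||Q) = 0.1462 - 0.3056 + 0.5000
  = 0.3406 bits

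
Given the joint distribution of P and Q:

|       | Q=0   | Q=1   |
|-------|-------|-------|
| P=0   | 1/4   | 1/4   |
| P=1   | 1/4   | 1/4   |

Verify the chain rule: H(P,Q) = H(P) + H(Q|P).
Left side:
H(P,Q) = -[(1/4)·log₂(1/4) + (1/4)·log₂(1/4) + (1/4)·log₂(1/4) + (1/4)·log₂(1/4)]
  = 0.5000 + 0.5000 + 0.5000 + 0.5000
  = 2.0000 bits

Right side:
Marginal P(P) (row sums):
  P(P=0) = 1/4 + 1/4 = 1/2
  P(P=1) = 1/4 + 1/4 = 1/2
H(P) = -[(1/2)·log₂(1/2) + (1/2)·log₂(1/2)]
  = 0.5000 + 0.5000
  = 1.0000 bits
H(Q|P) = -Σ P(P,Q)·log₂ P(Q|P), where P(Q|P) = P(P,Q) / P(P)
  (P=0,Q=0): P(Q|P) = (1/4)/(1/2) = 1/2;  -(1/4)·log₂(1/2) = 0.2500
  (P=0,Q=1): P(Q|P) = (1/4)/(1/2) = 1/2;  -(1/4)·log₂(1/2) = 0.2500
  (P=1,Q=0): P(Q|P) = (1/4)/(1/2) = 1/2;  -(1/4)·log₂(1/2) = 0.2500
  (P=1,Q=1): P(Q|P) = (1/4)/(1/2) = 1/2;  -(1/4)·log₂(1/2) = 0.2500
H(Q|P) = 0.2500 + 0.2500 + 0.2500 + 0.2500
  = 1.0000 bits
H(P) + H(Q|P) = 1.0000 + 1.0000 = 2.0000 bits

Both sides equal 2.0000 bits, so the chain rule holds ✓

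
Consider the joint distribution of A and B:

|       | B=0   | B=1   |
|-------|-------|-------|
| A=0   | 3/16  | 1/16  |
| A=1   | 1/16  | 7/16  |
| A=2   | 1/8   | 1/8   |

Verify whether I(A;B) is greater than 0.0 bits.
Marginal P(A) (row sums):
  P(A=0) = 3/16 + 1/16 = 1/4
  P(A=1) = 1/16 + 7/16 = 1/2
  P(A=2) = 1/8 + 1/8 = 1/4
Marginal P(B) (column sums):
  P(B=0) = 3/16 + 1/16 + 1/8 = 3/8
  P(B=1) = 1/16 + 7/16 + 1/8 = 5/8

H(A) = -[(1/4)·log₂(1/4) + (1/2)·log₂(1/2) + (1/4)·log₂(1/4)]
  = 0.5000 + 0.5000 + 0.5000
  = 1.5000 bits
H(B) = -[(3/8)·log₂(3/8) + (5/8)·log₂(5/8)]
  = 0.5306 + 0.4238
  = 0.9544 bits
H(A,B) = -[(3/16)·log₂(3/16) + (1/16)·log₂(1/16) + (1/16)·log₂(1/16) + (7/16)·log₂(7/16) + (1/8)·log₂(1/8) + (1/8)·log₂(1/8)]
  = 0.4528 + 0.2500 + 0.2500 + 0.5218 + 0.3750 + 0.3750
  = 2.2246 bits

I(A;B) = H(A) + H(B) - H(A,B)
  = 1.5000 + 0.9544 - 2.2246
  = 0.2298 bits

Yes. I(A;B) = 0.2298 bits, which is > 0.0 bits.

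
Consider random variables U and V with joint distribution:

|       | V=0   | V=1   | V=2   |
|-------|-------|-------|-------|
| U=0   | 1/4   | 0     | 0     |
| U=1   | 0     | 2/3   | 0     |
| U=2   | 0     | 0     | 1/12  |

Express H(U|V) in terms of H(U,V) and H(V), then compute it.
H(U|V) = H(U,V) - H(V)

Marginal P(V) (column sums):
  P(V=0) = 1/4 + 0 + 0 = 1/4
  P(V=1) = 0 + 2/3 + 0 = 2/3
  P(V=2) = 0 + 0 + 1/12 = 1/12

H(U,V) = -[(1/4)·log₂(1/4) + (2/3)·log₂(2/3) + (1/12)·log₂(1/12)]
  = 0.5000 + 0.3900 + 0.2987
  = 1.1887 bits
H(V) = -[(1/4)·log₂(1/4) + (2/3)·log₂(2/3) + (1/12)·log₂(1/12)]
  = 0.5000 + 0.3900 + 0.2987
  = 1.1887 bits

H(U|V) = 1.1887 - 1.1887 = 0.0000 bits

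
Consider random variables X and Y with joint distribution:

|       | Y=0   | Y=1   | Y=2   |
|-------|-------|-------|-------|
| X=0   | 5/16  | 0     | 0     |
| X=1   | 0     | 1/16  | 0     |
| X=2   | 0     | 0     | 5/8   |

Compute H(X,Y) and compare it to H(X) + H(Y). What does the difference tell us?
Marginal P(X) (row sums):
  P(X=0) = 5/16 + 0 + 0 = 5/16
  P(X=1) = 0 + 1/16 + 0 = 1/16
  P(X=2) = 0 + 0 + 5/8 = 5/8
Marginal P(Y) (column sums):
  P(Y=0) = 5/16 + 0 + 0 = 5/16
  P(Y=1) = 0 + 1/16 + 0 = 1/16
  P(Y=2) = 0 + 0 + 5/8 = 5/8

H(X,Y) = -[(5/16)·log₂(5/16) + (1/16)·log₂(1/16) + (5/8)·log₂(5/8)]
  = 0.5244 + 0.2500 + 0.4238
  = 1.1982 bits
H(X) = -[(5/16)·log₂(5/16) + (1/16)·log₂(1/16) + (5/8)·log₂(5/8)]
  = 0.5244 + 0.2500 + 0.4238
  = 1.1982 bits
H(Y) = -[(5/16)·log₂(5/16) + (1/16)·log₂(1/16) + (5/8)·log₂(5/8)]
  = 0.5244 + 0.2500 + 0.4238
  = 1.1982 bits

H(X) + H(Y) = 1.1982 + 1.1982 = 2.3964 bits
Difference: H(X) + H(Y) - H(X,Y) = 2.3964 - 1.1982 = 1.1982 bits = I(X;Y)

The difference is the mutual information; it is positive here, so X and Y are dependent (knowing one reduces uncertainty about the other by 1.1982 bits).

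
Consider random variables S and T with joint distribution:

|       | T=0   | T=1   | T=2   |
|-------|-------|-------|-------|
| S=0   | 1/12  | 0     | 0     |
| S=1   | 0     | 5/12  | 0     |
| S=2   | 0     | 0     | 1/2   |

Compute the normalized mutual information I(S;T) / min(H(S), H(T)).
Marginal P(S) (row sums):
  P(S=0) = 1/12 + 0 + 0 = 1/12
  P(S=1) = 0 + 5/12 + 0 = 5/12
  P(S=2) = 0 + 0 + 1/2 = 1/2
Marginal P(T) (column sums):
  P(T=0) = 1/12 + 0 + 0 = 1/12
  P(T=1) = 0 + 5/12 + 0 = 5/12
  P(T=2) = 0 + 0 + 1/2 = 1/2

H(S) = -[(1/12)·log₂(1/12) + (5/12)·log₂(5/12) + (1/2)·log₂(1/2)]
  = 0.2987 + 0.5263 + 0.5000
  = 1.3250 bits
H(T) = -[(1/12)·log₂(1/12) + (5/12)·log₂(5/12) + (1/2)·log₂(1/2)]
  = 0.2987 + 0.5263 + 0.5000
  = 1.3250 bits
H(S,T) = -[(1/12)·log₂(1/12) + (5/12)·log₂(5/12) + (1/2)·log₂(1/2)]
  = 0.2987 + 0.5263 + 0.5000
  = 1.3250 bits

I(S;T) = H(S) + H(T) - H(S,T)
  = 1.3250 + 1.3250 - 1.3250
  = 1.3250 bits

min(H(S), H(T)) = min(1.3250, 1.3250) = 1.3250 bits
Normalized MI = 1.3250 / 1.3250 = 1.0000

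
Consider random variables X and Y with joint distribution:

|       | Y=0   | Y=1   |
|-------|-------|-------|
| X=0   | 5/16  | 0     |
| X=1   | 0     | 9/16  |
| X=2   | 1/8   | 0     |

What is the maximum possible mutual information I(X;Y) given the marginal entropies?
The upper bound on mutual information is I(X;Y) ≤ min(H(X), H(Y)).

Marginal P(X) (row sums):
  P(X=0) = 5/16 + 0 = 5/16
  P(X=1) = 0 + 9/16 = 9/16
  P(X=2) = 1/8 + 0 = 1/8
Marginal P(Y) (column sums):
  P(Y=0) = 5/16 + 0 + 1/8 = 7/16
  P(Y=1) = 0 + 9/16 + 0 = 9/16

H(X) = -[(5/16)·log₂(5/16) + (9/16)·log₂(9/16) + (1/8)·log₂(1/8)]
  = 0.5244 + 0.4669 + 0.3750
  = 1.3663 bits
H(Y) = -[(7/16)·log₂(7/16) + (9/16)·log₂(9/16)]
  = 0.5218 + 0.4669
  = 0.9887 bits

Maximum possible I(X;Y) = min(1.3663, 0.9887) = 0.9887 bits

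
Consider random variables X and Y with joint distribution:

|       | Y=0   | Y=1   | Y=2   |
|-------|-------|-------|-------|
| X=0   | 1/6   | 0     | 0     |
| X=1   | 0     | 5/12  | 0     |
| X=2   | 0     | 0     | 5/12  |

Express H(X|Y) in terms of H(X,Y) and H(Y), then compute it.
H(X|Y) = H(X,Y) - H(Y)

Marginal P(Y) (column sums):
  P(Y=0) = 1/6 + 0 + 0 = 1/6
  P(Y=1) = 0 + 5/12 + 0 = 5/12
  P(Y=2) = 0 + 0 + 5/12 = 5/12

H(X,Y) = -[(1/6)·log₂(1/6) + (5/12)·log₂(5/12) + (5/12)·log₂(5/12)]
  = 0.4308 + 0.5263 + 0.5263
  = 1.4834 bits
H(Y) = -[(1/6)·log₂(1/6) + (5/12)·log₂(5/12) + (5/12)·log₂(5/12)]
  = 0.4308 + 0.5263 + 0.5263
  = 1.4834 bits

H(X|Y) = 1.4834 - 1.4834 = 0.0000 bits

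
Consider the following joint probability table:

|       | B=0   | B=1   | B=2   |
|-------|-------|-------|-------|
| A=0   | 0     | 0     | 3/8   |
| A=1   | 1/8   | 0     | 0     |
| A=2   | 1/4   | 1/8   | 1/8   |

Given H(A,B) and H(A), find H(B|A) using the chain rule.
From the chain rule: H(A,B) = H(A) + H(B|A)
Therefore: H(B|A) = H(A,B) - H(A)

H(A,B) = -[(3/8)·log₂(3/8) + (1/8)·log₂(1/8) + (1/4)·log₂(1/4) + (1/8)·log₂(1/8) + (1/8)·log₂(1/8)]
  = 0.5306 + 0.3750 + 0.5000 + 0.3750 + 0.3750
  = 2.1556 bits
Marginal P(A) (row sums):
  P(A=0) = 0 + 0 + 3/8 = 3/8
  P(A=1) = 1/8 + 0 + 0 = 1/8
  P(A=2) = 1/4 + 1/8 + 1/8 = 1/2
H(A) = -[(3/8)·log₂(3/8) + (1/8)·log₂(1/8) + (1/2)·log₂(1/2)]
  = 0.5306 + 0.3750 + 0.5000
  = 1.4056 bits

H(B|A) = 2.1556 - 1.4056 = 0.7500 bits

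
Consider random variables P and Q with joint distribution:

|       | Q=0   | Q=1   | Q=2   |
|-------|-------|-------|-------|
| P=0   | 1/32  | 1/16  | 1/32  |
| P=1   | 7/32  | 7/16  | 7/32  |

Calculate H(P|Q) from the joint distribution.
Marginal P(Q) (column sums):
  P(Q=0) = 1/32 + 7/32 = 1/4
  P(Q=1) = 1/16 + 7/16 = 1/2
  P(Q=2) = 1/32 + 7/32 = 1/4

H(P|Q) = -Σ P(P,Q)·log₂ P(P|Q), where P(P|Q) = P(P,Q) / P(Q)
  (P=0,Q=0): P(P|Q) = (1/32)/(1/4) = 1/8;  -(1/32)·log₂(1/8) = 0.0938
  (P=0,Q=1): P(P|Q) = (1/16)/(1/2) = 1/8;  -(1/16)·log₂(1/8) = 0.1875
  (P=0,Q=2): P(P|Q) = (1/32)/(1/4) = 1/8;  -(1/32)·log₂(1/8) = 0.0938
  (P=1,Q=0): P(P|Q) = (7/32)/(1/4) = 7/8;  -(7/32)·log₂(7/8) = 0.0421
  (P=1,Q=1): P(P|Q) = (7/16)/(1/2) = 7/8;  -(7/16)·log₂(7/8) = 0.0843
  (P=1,Q=2): P(P|Q) = (7/32)/(1/4) = 7/8;  -(7/32)·log₂(7/8) = 0.0421
H(P|Q) = 0.0938 + 0.1875 + 0.0938 + 0.0421 + 0.0843 + 0.0421
  = 0.5436 bits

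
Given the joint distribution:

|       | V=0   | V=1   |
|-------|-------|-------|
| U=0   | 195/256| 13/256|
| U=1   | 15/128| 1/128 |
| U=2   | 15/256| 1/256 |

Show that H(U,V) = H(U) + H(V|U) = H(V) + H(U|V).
Marginal P(U) (row sums):
  P(U=0) = 195/256 + 13/256 = 13/16
  P(U=1) = 15/128 + 1/128 = 1/8
  P(U=2) = 15/256 + 1/256 = 1/16
Marginal P(V) (column sums):
  P(V=0) = 195/256 + 15/128 + 15/256 = 15/16
  P(V=1) = 13/256 + 1/128 + 1/256 = 1/16

Decomposition 1: H(U) + H(V|U)
H(U) = -[(13/16)·log₂(13/16) + (1/8)·log₂(1/8) + (1/16)·log₂(1/16)]
  = 0.2434 + 0.3750 + 0.2500
  = 0.8684 bits
H(V|U) = -Σ P(U,V)·log₂ P(V|U), where P(V|U) = P(U,V) / P(U)
  (U=0,V=0): P(V|U) = (195/256)/(13/16) = 15/16;  -(195/256)·log₂(15/16) = 0.0709
  (U=0,V=1): P(V|U) = (13/256)/(13/16) = 1/16;  -(13/256)·log₂(1/16) = 0.2031
  (U=1,V=0): P(V|U) = (15/128)/(1/8) = 15/16;  -(15/128)·log₂(15/16) = 0.0109
  (U=1,V=1): P(V|U) = (1/128)/(1/8) = 1/16;  -(1/128)·log₂(1/16) = 0.0313
  (U=2,V=0): P(V|U) = (15/256)/(1/16) = 15/16;  -(15/256)·log₂(15/16) = 0.0055
  (U=2,V=1): P(V|U) = (1/256)/(1/16) = 1/16;  -(1/256)·log₂(1/16) = 0.0156
H(V|U) = 0.0709 + 0.2031 + 0.0109 + 0.0313 + 0.0055 + 0.0156
  = 0.3373 bits
H(U) + H(V|U) = 0.8684 + 0.3373 = 1.2057 bits

Decomposition 2: H(V) + H(U|V)
H(V) = -[(15/16)·log₂(15/16) + (1/16)·log₂(1/16)]
  = 0.0873 + 0.2500
  = 0.3373 bits
H(U|V) = -Σ P(U,V)·log₂ P(U|V), where P(U|V) = P(U,V) / P(V)
  (U=0,V=0): P(U|V) = (195/256)/(15/16) = 13/16;  -(195/256)·log₂(13/16) = 0.2282
  (U=0,V=1): P(U|V) = (13/256)/(1/16) = 13/16;  -(13/256)·log₂(13/16) = 0.0152
  (U=1,V=0): P(U|V) = (15/128)/(15/16) = 1/8;  -(15/128)·log₂(1/8) = 0.3516
  (U=1,V=1): P(U|V) = (1/128)/(1/16) = 1/8;  -(1/128)·log₂(1/8) = 0.0234
  (U=2,V=0): P(U|V) = (15/256)/(15/16) = 1/16;  -(15/256)·log₂(1/16) = 0.2344
  (U=2,V=1): P(U|V) = (1/256)/(1/16) = 1/16;  -(1/256)·log₂(1/16) = 0.0156
H(U|V) = 0.2282 + 0.0152 + 0.3516 + 0.0234 + 0.2344 + 0.0156
  = 0.8684 bits
H(V) + H(U|V) = 0.3373 + 0.8684 = 1.2057 bits

Direct computation of the joint entropy:
H(U,V) = -[(195/256)·log₂(195/256) + (13/256)·log₂(13/256) + (15/128)·log₂(15/128) + (1/128)·log₂(1/128) + (15/256)·log₂(15/256) + (1/256)·log₂(1/256)]
  = 0.2991 + 0.2183 + 0.3625 + 0.0547 + 0.2398 + 0.0313
  = 1.2057 bits

All three agree: H(U,V) = 1.2057 bits ✓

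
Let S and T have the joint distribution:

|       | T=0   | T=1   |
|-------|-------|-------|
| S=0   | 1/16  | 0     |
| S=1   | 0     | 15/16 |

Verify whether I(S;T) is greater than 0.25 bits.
Marginal P(S) (row sums):
  P(S=0) = 1/16 + 0 = 1/16
  P(S=1) = 0 + 15/16 = 15/16
Marginal P(T) (column sums):
  P(T=0) = 1/16 + 0 = 1/16
  P(T=1) = 0 + 15/16 = 15/16

H(S) = -[(1/16)·log₂(1/16) + (15/16)·log₂(15/16)]
  = 0.2500 + 0.0873
  = 0.3373 bits
H(T) = -[(1/16)·log₂(1/16) + (15/16)·log₂(15/16)]
  = 0.2500 + 0.0873
  = 0.3373 bits
H(S,T) = -[(1/16)·log₂(1/16) + (15/16)·log₂(15/16)]
  = 0.2500 + 0.0873
  = 0.3373 bits

I(S;T) = H(S) + H(T) - H(S,T)
  = 0.3373 + 0.3373 - 0.3373
  = 0.3373 bits

Yes. I(S;T) = 0.3373 bits, which is > 0.25 bits.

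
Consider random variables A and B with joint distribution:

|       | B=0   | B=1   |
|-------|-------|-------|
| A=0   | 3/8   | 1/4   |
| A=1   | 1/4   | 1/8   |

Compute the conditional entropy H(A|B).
Marginal P(B) (column sums):
  P(B=0) = 3/8 + 1/4 = 5/8
  P(B=1) = 1/4 + 1/8 = 3/8

H(A|B) = -Σ P(A,B)·log₂ P(A|B), where P(A|B) = P(A,B) / P(B)
  (A=0,B=0): P(A|B) = (3/8)/(5/8) = 3/5;  -(3/8)·log₂(3/5) = 0.2764
  (A=0,B=1): P(A|B) = (1/4)/(3/8) = 2/3;  -(1/4)·log₂(2/3) = 0.1462
  (A=1,B=0): P(A|B) = (1/4)/(5/8) = 2/5;  -(1/4)·log₂(2/5) = 0.3305
  (A=1,B=1): P(A|B) = (1/8)/(3/8) = 1/3;  -(1/8)·log₂(1/3) = 0.1981
H(A|B) = 0.2764 + 0.1462 + 0.3305 + 0.1981
  = 0.9512 bits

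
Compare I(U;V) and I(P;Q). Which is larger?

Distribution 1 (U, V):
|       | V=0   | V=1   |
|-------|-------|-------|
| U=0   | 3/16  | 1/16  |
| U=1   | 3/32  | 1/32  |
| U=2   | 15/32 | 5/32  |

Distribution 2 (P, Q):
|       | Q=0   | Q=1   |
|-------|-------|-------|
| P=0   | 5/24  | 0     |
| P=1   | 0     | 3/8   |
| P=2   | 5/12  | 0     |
Distribution 1 (U, V):
Marginal P(U) (row sums):
  P(U=0) = 3/16 + 1/16 = 1/4
  P(U=1) = 3/32 + 1/32 = 1/8
  P(U=2) = 15/32 + 5/32 = 5/8
Marginal P(V) (column sums):
  P(V=0) = 3/16 + 3/32 + 15/32 = 3/4
  P(V=1) = 1/16 + 1/32 + 5/32 = 1/4

H(U) = -[(1/4)·log₂(1/4) + (1/8)·log₂(1/8) + (5/8)·log₂(5/8)]
  = 0.5000 + 0.3750 + 0.4238
  = 1.2988 bits
H(V) = -[(3/4)·log₂(3/4) + (1/4)·log₂(1/4)]
  = 0.3113 + 0.5000
  = 0.8113 bits
H(U,V) = -[(3/16)·log₂(3/16) + (1/16)·log₂(1/16) + (3/32)·log₂(3/32) + (1/32)·log₂(1/32) + (15/32)·log₂(15/32) + (5/32)·log₂(5/32)]
  = 0.4528 + 0.2500 + 0.3202 + 0.1563 + 0.5124 + 0.4184
  = 2.1101 bits

I(U;V) = H(U) + H(V) - H(U,V)
  = 1.2988 + 0.8113 - 2.1101
  = 0.0000 bits

Distribution 2 (P, Q):
Marginal P(P) (row sums):
  P(P=0) = 5/24 + 0 = 5/24
  P(P=1) = 0 + 3/8 = 3/8
  P(P=2) = 5/12 + 0 = 5/12
Marginal P(Q) (column sums):
  P(Q=0) = 5/24 + 0 + 5/12 = 5/8
  P(Q=1) = 0 + 3/8 + 0 = 3/8

H(P) = -[(5/24)·log₂(5/24) + (3/8)·log₂(3/8) + (5/12)·log₂(5/12)]
  = 0.4715 + 0.5306 + 0.5263
  = 1.5284 bits
H(Q) = -[(5/8)·log₂(5/8) + (3/8)·log₂(3/8)]
  = 0.4238 + 0.5306
  = 0.9544 bits
H(P,Q) = -[(5/24)·log₂(5/24) + (3/8)·log₂(3/8) + (5/12)·log₂(5/12)]
  = 0.4715 + 0.5306 + 0.5263
  = 1.5284 bits

I(P;Q) = H(P) + H(Q) - H(P,Q)
  = 1.5284 + 0.9544 - 1.5284
  = 0.9544 bits

I(P;Q) = 0.9544 bits > I(U;V) = 0.0000 bits, so (P, Q) has the higher mutual information (stronger dependence).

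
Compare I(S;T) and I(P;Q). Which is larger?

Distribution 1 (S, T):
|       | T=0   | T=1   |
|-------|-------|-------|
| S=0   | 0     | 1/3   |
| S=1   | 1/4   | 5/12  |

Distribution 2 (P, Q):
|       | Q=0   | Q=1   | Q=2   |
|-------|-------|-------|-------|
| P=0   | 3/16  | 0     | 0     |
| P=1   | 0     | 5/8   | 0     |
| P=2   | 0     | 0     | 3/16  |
Distribution 1 (S, T):
Marginal P(S) (row sums):
  P(S=0) = 0 + 1/3 = 1/3
  P(S=1) = 1/4 + 5/12 = 2/3
Marginal P(T) (column sums):
  P(T=0) = 0 + 1/4 = 1/4
  P(T=1) = 1/3 + 5/12 = 3/4

H(S) = -[(1/3)·log₂(1/3) + (2/3)·log₂(2/3)]
  = 0.5283 + 0.3900
  = 0.9183 bits
H(T) = -[(1/4)·log₂(1/4) + (3/4)·log₂(3/4)]
  = 0.5000 + 0.3113
  = 0.8113 bits
H(S,T) = -[(1/3)·log₂(1/3) + (1/4)·log₂(1/4) + (5/12)·log₂(5/12)]
  = 0.5283 + 0.5000 + 0.5263
  = 1.5546 bits

I(S;T) = H(S) + H(T) - H(S,T)
  = 0.9183 + 0.8113 - 1.5546
  = 0.1750 bits

Distribution 2 (P, Q):
Marginal P(P) (row sums):
  P(P=0) = 3/16 + 0 + 0 = 3/16
  P(P=1) = 0 + 5/8 + 0 = 5/8
  P(P=2) = 0 + 0 + 3/16 = 3/16
Marginal P(Q) (column sums):
  P(Q=0) = 3/16 + 0 + 0 = 3/16
  P(Q=1) = 0 + 5/8 + 0 = 5/8
  P(Q=2) = 0 + 0 + 3/16 = 3/16

H(P) = -[(3/16)·log₂(3/16) + (5/8)·log₂(5/8) + (3/16)·log₂(3/16)]
  = 0.4528 + 0.4238 + 0.4528
  = 1.3294 bits
H(Q) = -[(3/16)·log₂(3/16) + (5/8)·log₂(5/8) + (3/16)·log₂(3/16)]
  = 0.4528 + 0.4238 + 0.4528
  = 1.3294 bits
H(P,Q) = -[(3/16)·log₂(3/16) + (5/8)·log₂(5/8) + (3/16)·log₂(3/16)]
  = 0.4528 + 0.4238 + 0.4528
  = 1.3294 bits

I(P;Q) = H(P) + H(Q) - H(P,Q)
  = 1.3294 + 1.3294 - 1.3294
  = 1.3294 bits

I(P;Q) = 1.3294 bits > I(S;T) = 0.1750 bits, so (P, Q) has the higher mutual information (stronger dependence).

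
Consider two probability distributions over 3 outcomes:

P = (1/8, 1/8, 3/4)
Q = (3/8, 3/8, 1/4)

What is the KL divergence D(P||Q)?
D(P||Q) = Σ P(i) log₂(P(i)/Q(i))
  i=0: (1/8) × log₂((1/8)/(3/8)) = (1/8) × log₂(1/3) = -0.1981
  i=1: (1/8) × log₂((1/8)/(3/8)) = (1/8) × log₂(1/3) = -0.1981
  i=2: (3/4) × log₂((3/4)/(1/4)) = (3/4) × log₂(3) = 1.1887
D(P||Q) = -0.1981 - 0.1981 + 1.1887
  = 0.7925 bits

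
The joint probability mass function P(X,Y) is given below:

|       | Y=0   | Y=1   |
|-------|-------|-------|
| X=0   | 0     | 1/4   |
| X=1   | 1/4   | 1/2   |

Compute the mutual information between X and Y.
Marginal P(X) (row sums):
  P(X=0) = 0 + 1/4 = 1/4
  P(X=1) = 1/4 + 1/2 = 3/4
Marginal P(Y) (column sums):
  P(Y=0) = 0 + 1/4 = 1/4
  P(Y=1) = 1/4 + 1/2 = 3/4

H(X) = -[(1/4)·log₂(1/4) + (3/4)·log₂(3/4)]
  = 0.5000 + 0.3113
  = 0.8113 bits
H(Y) = -[(1/4)·log₂(1/4) + (3/4)·log₂(3/4)]
  = 0.5000 + 0.3113
  = 0.8113 bits
H(X,Y) = -[(1/4)·log₂(1/4) + (1/4)·log₂(1/4) + (1/2)·log₂(1/2)]
  = 0.5000 + 0.5000 + 0.5000
  = 1.5000 bits

I(X;Y) = H(X) + H(Y) - H(X,Y)
  = 0.8113 + 0.8113 - 1.5000
  = 0.1226 bits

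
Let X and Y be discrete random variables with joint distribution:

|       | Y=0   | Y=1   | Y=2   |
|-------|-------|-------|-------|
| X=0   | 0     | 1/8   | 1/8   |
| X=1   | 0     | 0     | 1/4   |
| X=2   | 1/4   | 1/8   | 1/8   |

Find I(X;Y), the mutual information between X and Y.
Marginal P(X) (row sums):
  P(X=0) = 0 + 1/8 + 1/8 = 1/4
  P(X=1) = 0 + 0 + 1/4 = 1/4
  P(X=2) = 1/4 + 1/8 + 1/8 = 1/2
Marginal P(Y) (column sums):
  P(Y=0) = 0 + 0 + 1/4 = 1/4
  P(Y=1) = 1/8 + 0 + 1/8 = 1/4
  P(Y=2) = 1/8 + 1/4 + 1/8 = 1/2

H(X) = -[(1/4)·log₂(1/4) + (1/4)·log₂(1/4) + (1/2)·log₂(1/2)]
  = 0.5000 + 0.5000 + 0.5000
  = 1.5000 bits
H(Y) = -[(1/4)·log₂(1/4) + (1/4)·log₂(1/4) + (1/2)·log₂(1/2)]
  = 0.5000 + 0.5000 + 0.5000
  = 1.5000 bits
H(X,Y) = -[(1/8)·log₂(1/8) + (1/8)·log₂(1/8) + (1/4)·log₂(1/4) + (1/4)·log₂(1/4) + (1/8)·log₂(1/8) + (1/8)·log₂(1/8)]
  = 0.3750 + 0.3750 + 0.5000 + 0.5000 + 0.3750 + 0.3750
  = 2.5000 bits

I(X;Y) = H(X) + H(Y) - H(X,Y)
  = 1.5000 + 1.5000 - 2.5000
  = 0.5000 bits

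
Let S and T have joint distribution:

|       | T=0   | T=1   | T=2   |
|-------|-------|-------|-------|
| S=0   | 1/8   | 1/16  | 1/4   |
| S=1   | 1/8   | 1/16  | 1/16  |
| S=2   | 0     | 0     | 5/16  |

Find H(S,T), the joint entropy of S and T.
H(S,T) = -Σ P(S,T) log₂ P(S,T), summed over the non-zero cells:
H(S,T) = -[(1/8)·log₂(1/8) + (1/16)·log₂(1/16) + (1/4)·log₂(1/4) + (1/8)·log₂(1/8) + (1/16)·log₂(1/16) + (1/16)·log₂(1/16) + (5/16)·log₂(5/16)]
  = 0.3750 + 0.2500 + 0.5000 + 0.3750 + 0.2500 + 0.2500 + 0.5244
  = 2.5244 bits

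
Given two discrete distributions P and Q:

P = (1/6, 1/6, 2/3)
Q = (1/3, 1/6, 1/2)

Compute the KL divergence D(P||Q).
D(P||Q) = Σ P(i) log₂(P(i)/Q(i))
  i=0: (1/6) × log₂((1/6)/(1/3)) = (1/6) × log₂(1/2) = -0.1667
  i=1: (1/6) × log₂((1/6)/(1/6)) = (1/6) × log₂(1) = 0.0000
  i=2: (2/3) × log₂((2/3)/(1/2)) = (2/3) × log₂(4/3) = 0.2767
D(P||Q) = -0.1667 + 0.0000 + 0.2767
  = 0.1100 bits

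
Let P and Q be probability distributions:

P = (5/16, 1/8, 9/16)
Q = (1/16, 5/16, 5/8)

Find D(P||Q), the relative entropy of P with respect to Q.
D(P||Q) = Σ P(i) log₂(P(i)/Q(i))
  i=0: (5/16) × log₂((5/16)/(1/16)) = (5/16) × log₂(5) = 0.7256
  i=1: (1/8) × log₂((1/8)/(5/16)) = (1/8) × log₂(2/5) = -0.1652
  i=2: (9/16) × log₂((9/16)/(5/8)) = (9/16) × log₂(9/10) = -0.0855
D(P||Q) = 0.7256 - 0.1652 - 0.0855
  = 0.4749 bits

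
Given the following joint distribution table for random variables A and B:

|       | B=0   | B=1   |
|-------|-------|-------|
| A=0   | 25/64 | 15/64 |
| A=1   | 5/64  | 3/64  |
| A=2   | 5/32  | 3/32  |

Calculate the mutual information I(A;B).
Marginal P(A) (row sums):
  P(A=0) = 25/64 + 15/64 = 5/8
  P(A=1) = 5/64 + 3/64 = 1/8
  P(A=2) = 5/32 + 3/32 = 1/4
Marginal P(B) (column sums):
  P(B=0) = 25/64 + 5/64 + 5/32 = 5/8
  P(B=1) = 15/64 + 3/64 + 3/32 = 3/8

H(A) = -[(5/8)·log₂(5/8) + (1/8)·log₂(1/8) + (1/4)·log₂(1/4)]
  = 0.4238 + 0.3750 + 0.5000
  = 1.2988 bits
H(B) = -[(5/8)·log₂(5/8) + (3/8)·log₂(3/8)]
  = 0.4238 + 0.5306
  = 0.9544 bits
H(A,B) = -[(25/64)·log₂(25/64) + (15/64)·log₂(15/64) + (5/64)·log₂(5/64) + (3/64)·log₂(3/64) + (5/32)·log₂(5/32) + (3/32)·log₂(3/32)]
  = 0.5297 + 0.4906 + 0.2873 + 0.2070 + 0.4184 + 0.3202
  = 2.2532 bits

I(A;B) = H(A) + H(B) - H(A,B)
  = 1.2988 + 0.9544 - 2.2532
  = 0.0000 bits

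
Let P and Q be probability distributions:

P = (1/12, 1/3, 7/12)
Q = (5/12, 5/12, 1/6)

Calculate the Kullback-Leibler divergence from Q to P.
D(P||Q) = Σ P(i) log₂(P(i)/Q(i))
  i=0: (1/12) × log₂((1/12)/(5/12)) = (1/12) × log₂(1/5) = -0.1935
  i=1: (1/3) × log₂((1/3)/(5/12)) = (1/3) × log₂(4/5) = -0.1073
  i=2: (7/12) × log₂((7/12)/(1/6)) = (7/12) × log₂(7/2) = 1.0543
D(P||Q) = -0.1935 - 0.1073 + 1.0543
  = 0.7535 bits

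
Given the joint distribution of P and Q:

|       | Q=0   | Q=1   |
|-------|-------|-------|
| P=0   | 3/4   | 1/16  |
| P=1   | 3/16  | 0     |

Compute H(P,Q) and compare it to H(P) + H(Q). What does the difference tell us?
Marginal P(P) (row sums):
  P(P=0) = 3/4 + 1/16 = 13/16
  P(P=1) = 3/16 + 0 = 3/16
Marginal P(Q) (column sums):
  P(Q=0) = 3/4 + 3/16 = 15/16
  P(Q=1) = 1/16 + 0 = 1/16

H(P,Q) = -[(3/4)·log₂(3/4) + (1/16)·log₂(1/16) + (3/16)·log₂(3/16)]
  = 0.3113 + 0.2500 + 0.4528
  = 1.0141 bits
H(P) = -[(13/16)·log₂(13/16) + (3/16)·log₂(3/16)]
  = 0.2434 + 0.4528
  = 0.6962 bits
H(Q) = -[(15/16)·log₂(15/16) + (1/16)·log₂(1/16)]
  = 0.0873 + 0.2500
  = 0.3373 bits

H(P) + H(Q) = 0.6962 + 0.3373 = 1.0335 bits
Difference: H(P) + H(Q) - H(P,Q) = 1.0335 - 1.0141 = 0.0194 bits = I(P;Q)

The difference is the mutual information; it is positive here, so P and Q are dependent (knowing one reduces uncertainty about the other by 0.0194 bits).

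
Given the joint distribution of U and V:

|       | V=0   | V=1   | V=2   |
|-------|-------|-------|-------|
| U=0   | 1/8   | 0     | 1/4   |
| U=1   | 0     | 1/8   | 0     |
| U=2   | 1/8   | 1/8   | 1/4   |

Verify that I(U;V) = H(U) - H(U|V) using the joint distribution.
Left side, from I(U;V) = H(U) + H(V) - H(U,V):
Marginal P(U) (row sums):
  P(U=0) = 1/8 + 0 + 1/4 = 3/8
  P(U=1) = 0 + 1/8 + 0 = 1/8
  P(U=2) = 1/8 + 1/8 + 1/4 = 1/2
Marginal P(V) (column sums):
  P(V=0) = 1/8 + 0 + 1/8 = 1/4
  P(V=1) = 0 + 1/8 + 1/8 = 1/4
  P(V=2) = 1/4 + 0 + 1/4 = 1/2

H(U) = -[(3/8)·log₂(3/8) + (1/8)·log₂(1/8) + (1/2)·log₂(1/2)]
  = 0.5306 + 0.3750 + 0.5000
  = 1.4056 bits
H(V) = -[(1/4)·log₂(1/4) + (1/4)·log₂(1/4) + (1/2)·log₂(1/2)]
  = 0.5000 + 0.5000 + 0.5000
  = 1.5000 bits
H(U,V) = -[(1/8)·log₂(1/8) + (1/4)·log₂(1/4) + (1/8)·log₂(1/8) + (1/8)·log₂(1/8) + (1/8)·log₂(1/8) + (1/4)·log₂(1/4)]
  = 0.3750 + 0.5000 + 0.3750 + 0.3750 + 0.3750 + 0.5000
  = 2.5000 bits

I(U;V) = H(U) + H(V) - H(U,V)
  = 1.4056 + 1.5000 - 2.5000
  = 0.4056 bits

Right side, with H(U|V) computed directly from the conditional probabilities:
H(U|V) = -Σ P(U,V)·log₂ P(U|V), where P(U|V) = P(U,V) / P(V)
  (cells with P(U,V) = 0 contribute 0)
  (U=0,V=0): P(U|V) = (1/8)/(1/4) = 1/2;  -(1/8)·log₂(1/2) = 0.1250
  (U=0,V=2): P(U|V) = (1/4)/(1/2) = 1/2;  -(1/4)·log₂(1/2) = 0.2500
  (U=1,V=1): P(U|V) = (1/8)/(1/4) = 1/2;  -(1/8)·log₂(1/2) = 0.1250
  (U=2,V=0): P(U|V) = (1/8)/(1/4) = 1/2;  -(1/8)·log₂(1/2) = 0.1250
  (U=2,V=1): P(U|V) = (1/8)/(1/4) = 1/2;  -(1/8)·log₂(1/2) = 0.1250
  (U=2,V=2): P(U|V) = (1/4)/(1/2) = 1/2;  -(1/4)·log₂(1/2) = 0.2500
H(U|V) = 0.1250 + 0.2500 + 0.1250 + 0.1250 + 0.1250 + 0.2500
  = 1.0000 bits
H(U) - H(U|V) = 1.4056 - 1.0000 = 0.4056 bits

Both sides equal 0.4056 bits, so I(U;V) = H(U) - H(U|V) ✓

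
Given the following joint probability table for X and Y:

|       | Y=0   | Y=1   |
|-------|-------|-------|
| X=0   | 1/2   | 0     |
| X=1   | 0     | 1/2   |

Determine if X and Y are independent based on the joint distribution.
Marginal P(X) (row sums):
  P(X=0) = 1/2 + 0 = 1/2
  P(X=1) = 0 + 1/2 = 1/2
Marginal P(Y) (column sums):
  P(Y=0) = 1/2 + 0 = 1/2
  P(Y=1) = 0 + 1/2 = 1/2

X and Y are independent iff P(X=i,Y=j) = P(X=i)·P(Y=j) for every cell.
  P(X=0)·P(Y=0) = 1/2 × 1/2 = 1/4, but P(X=0,Y=0) = 1/2 ✗

No, X and Y are not independent. Quantitatively, I(X;Y) > 0:

H(X) = -[(1/2)·log₂(1/2) + (1/2)·log₂(1/2)]
  = 0.5000 + 0.5000
  = 1.0000 bits
H(Y) = -[(1/2)·log₂(1/2) + (1/2)·log₂(1/2)]
  = 0.5000 + 0.5000
  = 1.0000 bits
H(X,Y) = -[(1/2)·log₂(1/2) + (1/2)·log₂(1/2)]
  = 0.5000 + 0.5000
  = 1.0000 bits
I(X;Y) = H(X) + H(Y) - H(X,Y) = 1.0000 + 1.0000 - 1.0000 = 1.0000 bits > 0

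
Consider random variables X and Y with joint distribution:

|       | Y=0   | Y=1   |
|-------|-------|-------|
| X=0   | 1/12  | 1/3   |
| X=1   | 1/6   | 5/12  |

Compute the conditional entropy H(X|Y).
Marginal P(Y) (column sums):
  P(Y=0) = 1/12 + 1/6 = 1/4
  P(Y=1) = 1/3 + 5/12 = 3/4

H(X|Y) = -Σ P(X,Y)·log₂ P(X|Y), where P(X|Y) = P(X,Y) / P(Y)
  (X=0,Y=0): P(X|Y) = (1/12)/(1/4) = 1/3;  -(1/12)·log₂(1/3) = 0.1321
  (X=0,Y=1): P(X|Y) = (1/3)/(3/4) = 4/9;  -(1/3)·log₂(4/9) = 0.3900
  (X=1,Y=0): P(X|Y) = (1/6)/(1/4) = 2/3;  -(1/6)·log₂(2/3) = 0.0975
  (X=1,Y=1): P(X|Y) = (5/12)/(3/4) = 5/9;  -(5/12)·log₂(5/9) = 0.3533
H(X|Y) = 0.1321 + 0.3900 + 0.0975 + 0.3533
  = 0.9729 bits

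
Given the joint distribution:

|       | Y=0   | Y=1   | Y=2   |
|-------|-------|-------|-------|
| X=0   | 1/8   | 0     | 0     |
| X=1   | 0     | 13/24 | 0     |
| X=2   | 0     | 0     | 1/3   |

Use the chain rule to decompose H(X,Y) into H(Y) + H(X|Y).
By the chain rule: H(X,Y) = H(Y) + H(X|Y)

Marginal P(Y) (column sums):
  P(Y=0) = 1/8 + 0 + 0 = 1/8
  P(Y=1) = 0 + 13/24 + 0 = 13/24
  P(Y=2) = 0 + 0 + 1/3 = 1/3
H(Y) = -[(1/8)·log₂(1/8) + (13/24)·log₂(13/24) + (1/3)·log₂(1/3)]
  = 0.3750 + 0.4791 + 0.5283
  = 1.3824 bits
H(X|Y) = -Σ P(X,Y)·log₂ P(X|Y), where P(X|Y) = P(X,Y) / P(Y)
  (cells with P(X,Y) = 0 contribute 0)
  (X=0,Y=0): P(X|Y) = (1/8)/(1/8) = 1;  -(1/8)·log₂(1) = 0.0000
  (X=1,Y=1): P(X|Y) = (13/24)/(13/24) = 1;  -(13/24)·log₂(1) = 0.0000
  (X=2,Y=2): P(X|Y) = (1/3)/(1/3) = 1;  -(1/3)·log₂(1) = 0.0000
H(X|Y) = 0.0000 + 0.0000 + 0.0000
  = 0.0000 bits

H(X,Y) = H(Y) + H(X|Y) = 1.3824 + 0.0000 = 1.3824 bits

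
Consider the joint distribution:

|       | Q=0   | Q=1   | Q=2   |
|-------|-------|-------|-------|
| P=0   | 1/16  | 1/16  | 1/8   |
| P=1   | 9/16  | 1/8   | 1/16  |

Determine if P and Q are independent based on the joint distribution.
Marginal P(P) (row sums):
  P(P=0) = 1/16 + 1/16 + 1/8 = 1/4
  P(P=1) = 9/16 + 1/8 + 1/16 = 3/4
Marginal P(Q) (column sums):
  P(Q=0) = 1/16 + 9/16 = 5/8
  P(Q=1) = 1/16 + 1/8 = 3/16
  P(Q=2) = 1/8 + 1/16 = 3/16

P and Q are independent iff P(P=i,Q=j) = P(P=i)·P(Q=j) for every cell.
  P(P=0)·P(Q=0) = 1/4 × 5/8 = 5/32, but P(P=0,Q=0) = 1/16 ✗

No, P and Q are not independent. Quantitatively, I(P;Q) > 0:

H(P) = -[(1/4)·log₂(1/4) + (3/4)·log₂(3/4)]
  = 0.5000 + 0.3113
  = 0.8113 bits
H(Q) = -[(5/8)·log₂(5/8) + (3/16)·log₂(3/16) + (3/16)·log₂(3/16)]
  = 0.4238 + 0.4528 + 0.4528
  = 1.3294 bits
H(P,Q) = -[(1/16)·log₂(1/16) + (1/16)·log₂(1/16) + (1/8)·log₂(1/8) + (9/16)·log₂(9/16) + (1/8)·log₂(1/8) + (1/16)·log₂(1/16)]
  = 0.2500 + 0.2500 + 0.3750 + 0.4669 + 0.3750 + 0.2500
  = 1.9669 bits
I(P;Q) = H(P) + H(Q) - H(P,Q) = 0.8113 + 1.3294 - 1.9669 = 0.1738 bits > 0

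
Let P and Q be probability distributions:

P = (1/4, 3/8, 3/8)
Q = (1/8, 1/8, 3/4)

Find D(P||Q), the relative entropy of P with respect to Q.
D(P||Q) = Σ P(i) log₂(P(i)/Q(i))
  i=0: (1/4) × log₂((1/4)/(1/8)) = (1/4) × log₂(2) = 0.2500
  i=1: (3/8) × log₂((3/8)/(1/8)) = (3/8) × log₂(3) = 0.5944
  i=2: (3/8) × log₂((3/8)/(3/4)) = (3/8) × log₂(1/2) = -0.3750
D(P||Q) = 0.2500 + 0.5944 - 0.3750
  = 0.4694 bits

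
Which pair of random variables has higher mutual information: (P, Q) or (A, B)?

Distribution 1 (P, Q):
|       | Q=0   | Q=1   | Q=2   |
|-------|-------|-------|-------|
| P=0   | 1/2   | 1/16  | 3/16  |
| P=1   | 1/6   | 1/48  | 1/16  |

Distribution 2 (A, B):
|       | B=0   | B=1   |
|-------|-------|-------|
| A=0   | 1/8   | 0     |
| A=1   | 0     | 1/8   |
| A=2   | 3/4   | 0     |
Distribution 1 (P, Q):
Marginal P(P) (row sums):
  P(P=0) = 1/2 + 1/16 + 3/16 = 3/4
  P(P=1) = 1/6 + 1/48 + 1/16 = 1/4
Marginal P(Q) (column sums):
  P(Q=0) = 1/2 + 1/6 = 2/3
  P(Q=1) = 1/16 + 1/48 = 1/12
  P(Q=2) = 3/16 + 1/16 = 1/4

H(P) = -[(3/4)·log₂(3/4) + (1/4)·log₂(1/4)]
  = 0.3113 + 0.5000
  = 0.8113 bits
H(Q) = -[(2/3)·log₂(2/3) + (1/12)·log₂(1/12) + (1/4)·log₂(1/4)]
  = 0.3900 + 0.2987 + 0.5000
  = 1.1887 bits
H(P,Q) = -[(1/2)·log₂(1/2) + (1/16)·log₂(1/16) + (3/16)·log₂(3/16) + (1/6)·log₂(1/6) + (1/48)·log₂(1/48) + (1/16)·log₂(1/16)]
  = 0.5000 + 0.2500 + 0.4528 + 0.4308 + 0.1164 + 0.2500
  = 2.0000 bits

I(P;Q) = H(P) + H(Q) - H(P,Q)
  = 0.8113 + 1.1887 - 2.0000
  = 0.0000 bits

Distribution 2 (A, B):
Marginal P(A) (row sums):
  P(A=0) = 1/8 + 0 = 1/8
  P(A=1) = 0 + 1/8 = 1/8
  P(A=2) = 3/4 + 0 = 3/4
Marginal P(B) (column sums):
  P(B=0) = 1/8 + 0 + 3/4 = 7/8
  P(B=1) = 0 + 1/8 + 0 = 1/8

H(A) = -[(1/8)·log₂(1/8) + (1/8)·log₂(1/8) + (3/4)·log₂(3/4)]
  = 0.3750 + 0.3750 + 0.3113
  = 1.0613 bits
H(B) = -[(7/8)·log₂(7/8) + (1/8)·log₂(1/8)]
  = 0.1686 + 0.3750
  = 0.5436 bits
H(A,B) = -[(1/8)·log₂(1/8) + (1/8)·log₂(1/8) + (3/4)·log₂(3/4)]
  = 0.3750 + 0.3750 + 0.3113
  = 1.0613 bits

I(A;B) = H(A) + H(B) - H(A,B)
  = 1.0613 + 0.5436 - 1.0613
  = 0.5436 bits

I(A;B) = 0.5436 bits > I(P;Q) = 0.0000 bits, so (A, B) has the higher mutual information (stronger dependence).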